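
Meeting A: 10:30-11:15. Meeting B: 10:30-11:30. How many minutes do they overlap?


Meeting A: 630-675 (in minutes from midnight)
Meeting B: 630-690
Overlap start = max(630, 630) = 630
Overlap end = min(675, 690) = 675
Overlap = max(0, 675 - 630) = 45 min

45 minutes


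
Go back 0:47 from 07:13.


Start: 433 minutes from midnight
Subtract: 47 minutes
Remaining: 433 - 47 = 386
Hours: 6, Minutes: 26

06:26


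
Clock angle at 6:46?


73.0°

Hour hand = 6×30 + 46×0.5 = 203.0°
Minute hand = 46×6 = 276°
Difference = |203.0 - 276| = 73.0°


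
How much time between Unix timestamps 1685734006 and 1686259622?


Difference = 1686259622 - 1685734006 = 525616 seconds
In hours: 525616 / 3600 ≈ 146.0
In days: 525616 / 86400 ≈ 6.08

525616 seconds (146.0 hours / 6.08 days)


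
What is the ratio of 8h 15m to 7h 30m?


Duration 1: 495 minutes
Duration 2: 450 minutes
Ratio = 495:450
GCD = 45
Simplified = 11:10
As a decimal: 11/10 = 1.10

11:10 (1.10)


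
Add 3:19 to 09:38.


Start: 578 minutes from midnight
Add: 199 minutes
Total: 777 minutes
Hours: 777 ÷ 60 = 12 remainder 57

12:57


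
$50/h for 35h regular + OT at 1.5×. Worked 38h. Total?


$1975.00

Regular: 35h × $50 = $1750.00
Overtime: 38 - 35 = 3h
OT pay: 3h × $50 × 1.5 = $225.00
Total = $1750.00 + $225.00 = $1975.00


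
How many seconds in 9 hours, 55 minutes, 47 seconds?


Hours: 9 × 3600 = 32400
Minutes: 55 × 60 = 3300
Seconds: 47
Total = 32400 + 3300 + 47 = 35747

35747 seconds


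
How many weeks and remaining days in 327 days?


Weeks: 327 ÷ 7 = 46 remainder 5

46 weeks 5 days


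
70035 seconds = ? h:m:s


Hours: 70035 ÷ 3600 = 19 remainder 1635
Minutes: 1635 ÷ 60 = 27 remainder 15
Seconds: 15

19h 27m 15s


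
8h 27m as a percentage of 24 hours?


Total minutes: 8×60 + 27 = 507
Day = 24×60 = 1440 minutes
Fraction = 507/1440 ≈ 0.3521
As a percentage: 507/1440 × 100 ≈ 35.21%

0.3521 (35.21%)


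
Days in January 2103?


31 days

Month: January (month 1)
January has 31 days


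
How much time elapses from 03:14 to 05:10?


End time in minutes: 5×60 + 10 = 310
Start time in minutes: 3×60 + 14 = 194
Difference = 310 - 194 = 116 minutes
= 1 hours 56 minutes

1h 56m


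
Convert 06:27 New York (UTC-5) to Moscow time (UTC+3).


Time difference = UTC+3 - UTC-5 = +8 hours
New hour = (6 + 8) mod 24
= 14 mod 24 = 14
Minutes unchanged → 14:27

14:27


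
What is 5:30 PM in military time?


Input: 5:30 PM
PM: 5 + 12 = 17

17:30


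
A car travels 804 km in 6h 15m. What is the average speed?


Distance: 804 km
Time: 6h 15m = 375 min = 375/60 = 25/4 hours
Speed = 804 ÷ (25/4) = 804 × 4 / 25 = 3216/25 ≈ 128.6 km/h

128.6 km/h


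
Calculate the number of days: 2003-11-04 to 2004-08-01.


271 days

From November 4, 2003 to August 1, 2004
Rest of November 2003: 30 - 4 = 26
Full months: December 31, January 31, February 2004 29, March 31, April 30, May 31, June 30, July 31
Days into August 2004: 1
Total = 26 + 31 + 31 + 29 + 31 + 30 + 31 + 30 + 31 + 1 = 271 days


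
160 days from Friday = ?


Thursday

Start: Friday (index 4)
(4 + 160) mod 7
= 164 mod 7
= 3
Index 3 → Thursday


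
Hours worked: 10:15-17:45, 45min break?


6h 45m (405 minutes)

Total time = (17×60+45) - (10×60+15)
= 1065 - 615 = 450 min
Minus break: 450 - 45 = 405 min
= 6h 45m


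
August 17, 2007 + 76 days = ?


November 1, 2007

Start: August 17, 2007
Add 76 days
August 17 → September 1: 31 - 17 + 1 = 15 days (76 - 15 = 61 left)
September 1 → October 1: 30 - 1 + 1 = 30 days (61 - 30 = 31 left)
October 1 → November 1: 31 - 1 + 1 = 31 days (31 - 31 = 0 left)
Land exactly on November 1, 2007


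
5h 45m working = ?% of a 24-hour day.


24.0%

Time: 345 minutes
Day: 1440 minutes
Percentage = (345/1440) × 100 ≈ 24.0%


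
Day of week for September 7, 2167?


Zeller's congruence:
q=7, m=9, k=67, j=21
h = (7 + ⌊13×10/5⌋ + 67 + ⌊67/4⌋ + ⌊21/4⌋ - 2×21) mod 7
= (7 + 26 + 67 + 16 + 5 - 42) mod 7
= 79 mod 7 = 2
h=2 → Monday

Monday


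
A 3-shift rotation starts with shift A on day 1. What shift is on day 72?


Shifts: A, B, C
Start: A (index 0)
Day 72: (0 + 72 - 1) mod 3
= 71 mod 3
= 2
Index 2 → shift C

Shift C


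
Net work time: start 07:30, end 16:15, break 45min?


8h 0m (480 minutes)

Total time = (16×60+15) - (7×60+30)
= 975 - 450 = 525 min
Minus break: 525 - 45 = 480 min
= 8h 0m


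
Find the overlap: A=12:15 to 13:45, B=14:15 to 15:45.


Meeting A: 735-825 (in minutes from midnight)
Meeting B: 855-945
Overlap start = max(735, 855) = 855
Overlap end = min(825, 945) = 825
Overlap = max(0, 825 - 855) = 0 min

0 minutes


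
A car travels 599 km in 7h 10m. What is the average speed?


83.6 km/h

Distance: 599 km
Time: 7h 10m = 430 min = 430/60 = 43/6 hours
Speed = 599 ÷ (43/6) = 599 × 6 / 43 = 3594/43 ≈ 83.6 km/h


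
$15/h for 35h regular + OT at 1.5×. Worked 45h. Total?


Regular: 35h × $15 = $525.00
Overtime: 45 - 35 = 10h
OT pay: 10h × $15 × 1.5 = $225.00
Total = $525.00 + $225.00 = $750.00

$750.00


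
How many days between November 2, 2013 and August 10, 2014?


281 days

From November 2, 2013 to August 10, 2014
Rest of November 2013: 30 - 2 = 28
Full months: December 31, January 31, February 2014 28, March 31, April 30, May 31, June 30, July 31
Days into August 2014: 10
Total = 28 + 31 + 31 + 28 + 31 + 30 + 31 + 30 + 31 + 10 = 281 days


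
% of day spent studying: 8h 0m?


Time: 480 minutes
Day: 1440 minutes
Percentage = (480/1440) × 100 ≈ 33.3%

33.3%


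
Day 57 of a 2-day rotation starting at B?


Shift B

Shifts: A, B
Start: B (index 1)
Day 57: (1 + 57 - 1) mod 2
= 57 mod 2
= 1
Index 1 → shift B


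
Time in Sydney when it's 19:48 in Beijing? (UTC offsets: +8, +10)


21:48

Time difference = UTC+10 - UTC+8 = +2 hours
New hour = (19 + 2) mod 24
= 21 mod 24 = 21
Minutes unchanged → 21:48


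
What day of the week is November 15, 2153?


Thursday

Zeller's congruence:
q=15, m=11, k=53, j=21
h = (15 + ⌊13×12/5⌋ + 53 + ⌊53/4⌋ + ⌊21/4⌋ - 2×21) mod 7
= (15 + 31 + 53 + 13 + 5 - 42) mod 7
= 75 mod 7 = 5
h=5 → Thursday


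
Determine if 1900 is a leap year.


No

Rules: divisible by 4 AND (not by 100 OR by 400)
1900 ÷ 4 = 475 exactly → divisible by 4
1900 ÷ 100 = 19 exactly → divisible by 100
1900 ÷ 400 = 4 remainder 300 → not divisible by 400
Divisible by 100 but not by 400 → not a leap year


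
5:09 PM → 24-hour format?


17:09

Input: 5:09 PM
PM: 5 + 12 = 17


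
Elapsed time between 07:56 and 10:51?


2h 55m

End time in minutes: 10×60 + 51 = 651
Start time in minutes: 7×60 + 56 = 476
Difference = 651 - 476 = 175 minutes
= 2 hours 55 minutes


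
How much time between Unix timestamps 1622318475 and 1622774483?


456008 seconds (126.7 hours / 5.28 days)

Difference = 1622774483 - 1622318475 = 456008 seconds
In hours: 456008 / 3600 ≈ 126.7
In days: 456008 / 86400 ≈ 5.28


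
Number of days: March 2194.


Month: March (month 3)
March has 31 days

31 days


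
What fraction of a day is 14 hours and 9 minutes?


0.5896 (58.96%)

Total minutes: 14×60 + 9 = 849
Day = 24×60 = 1440 minutes
Fraction = 849/1440 ≈ 0.5896
As a percentage: 849/1440 × 100 ≈ 58.96%


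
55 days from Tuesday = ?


Start: Tuesday (index 1)
(1 + 55) mod 7
= 56 mod 7
= 0
Index 0 → Monday

Monday


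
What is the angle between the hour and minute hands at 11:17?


123.5°

Hour hand = 11×30 + 17×0.5 = 338.5°
Minute hand = 17×6 = 102°
Difference = |338.5 - 102| = 236.5°
Since > 180°: 360 - 236.5 = 123.5°


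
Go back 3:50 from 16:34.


Start: 994 minutes from midnight
Subtract: 230 minutes
Remaining: 994 - 230 = 764
Hours: 12, Minutes: 44

12:44


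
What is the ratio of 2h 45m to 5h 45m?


11:23 (0.48)

Duration 1: 165 minutes
Duration 2: 345 minutes
Ratio = 165:345
GCD = 15
Simplified = 11:23
As a decimal: 11/23 ≈ 0.48


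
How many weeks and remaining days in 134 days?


Weeks: 134 ÷ 7 = 19 remainder 1

19 weeks 1 days


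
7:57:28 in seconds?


Hours: 7 × 3600 = 25200
Minutes: 57 × 60 = 3420
Seconds: 28
Total = 25200 + 3420 + 28 = 28648

28648 seconds


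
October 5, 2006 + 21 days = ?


Start: October 5, 2006
Add 21 days
October 5 + 21 = October 26, 2006

October 26, 2006


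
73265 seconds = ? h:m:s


Hours: 73265 ÷ 3600 = 20 remainder 1265
Minutes: 1265 ÷ 60 = 21 remainder 5
Seconds: 5

20h 21m 5s


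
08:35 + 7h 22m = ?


Start: 515 minutes from midnight
Add: 442 minutes
Total: 957 minutes
Hours: 957 ÷ 60 = 15 remainder 57

15:57


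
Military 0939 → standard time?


Hour: 9
9 < 12 → AM

9:39 AM


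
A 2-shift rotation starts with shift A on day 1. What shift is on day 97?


Shift A

Shifts: A, B
Start: A (index 0)
Day 97: (0 + 97 - 1) mod 2
= 96 mod 2
= 0
Index 0 → shift A


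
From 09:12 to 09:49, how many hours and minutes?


0h 37m

End time in minutes: 9×60 + 49 = 589
Start time in minutes: 9×60 + 12 = 552
Difference = 589 - 552 = 37 minutes
= 0 hours 37 minutes


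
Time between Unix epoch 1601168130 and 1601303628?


Difference = 1601303628 - 1601168130 = 135498 seconds
In hours: 135498 / 3600 ≈ 37.6
In days: 135498 / 86400 ≈ 1.57

135498 seconds (37.6 hours / 1.57 days)


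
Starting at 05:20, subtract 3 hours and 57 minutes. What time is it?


01:23

Start: 320 minutes from midnight
Subtract: 237 minutes
Remaining: 320 - 237 = 83
Hours: 1, Minutes: 23


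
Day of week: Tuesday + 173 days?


Sunday

Start: Tuesday (index 1)
(1 + 173) mod 7
= 174 mod 7
= 6
Index 6 → Sunday


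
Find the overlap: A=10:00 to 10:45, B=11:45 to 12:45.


0 minutes

Meeting A: 600-645 (in minutes from midnight)
Meeting B: 705-765
Overlap start = max(600, 705) = 705
Overlap end = min(645, 765) = 645
Overlap = max(0, 645 - 705) = 0 min


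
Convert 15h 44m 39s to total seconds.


Hours: 15 × 3600 = 54000
Minutes: 44 × 60 = 2640
Seconds: 39
Total = 54000 + 2640 + 39 = 56679

56679 seconds


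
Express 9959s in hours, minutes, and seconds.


Hours: 9959 ÷ 3600 = 2 remainder 2759
Minutes: 2759 ÷ 60 = 45 remainder 59
Seconds: 59

2h 45m 59s


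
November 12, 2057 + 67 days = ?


Start: November 12, 2057
Add 67 days
November 12 → December 1: 30 - 12 + 1 = 19 days (67 - 19 = 48 left)
December 1 → January 1: 31 - 1 + 1 = 31 days (48 - 31 = 17 left)
January 1 + 17 = January 18, 2058

January 18, 2058


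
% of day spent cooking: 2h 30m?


10.4%

Time: 150 minutes
Day: 1440 minutes
Percentage = (150/1440) × 100 ≈ 10.4%


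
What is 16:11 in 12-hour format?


Hour: 16
16 - 12 = 4 → PM

4:11 PM


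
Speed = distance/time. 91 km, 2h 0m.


Distance: 91 km
Time: 2 hours
Speed = 91 / 2 = 45.5 km/h

45.5 km/h


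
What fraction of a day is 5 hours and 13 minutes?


0.2174 (21.74%)

Total minutes: 5×60 + 13 = 313
Day = 24×60 = 1440 minutes
Fraction = 313/1440 ≈ 0.2174
As a percentage: 313/1440 × 100 ≈ 21.74%


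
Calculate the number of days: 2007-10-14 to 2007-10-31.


17 days

From October 14, 2007 to October 31, 2007
Same month: 31 - 14 = 17 days


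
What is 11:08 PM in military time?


23:08

Input: 11:08 PM
PM: 11 + 12 = 23


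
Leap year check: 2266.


Rules: divisible by 4 AND (not by 100 OR by 400)
2266 ÷ 4 = 566 remainder 2 → not divisible by 4
Not divisible by 4 → not a leap year

No


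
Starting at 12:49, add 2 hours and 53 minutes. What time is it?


Start: 769 minutes from midnight
Add: 173 minutes
Total: 942 minutes
Hours: 942 ÷ 60 = 15 remainder 42

15:42


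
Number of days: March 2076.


31 days

Month: March (month 3)
March has 31 days


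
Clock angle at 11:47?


71.5°

Hour hand = 11×30 + 47×0.5 = 353.5°
Minute hand = 47×6 = 282°
Difference = |353.5 - 282| = 71.5°


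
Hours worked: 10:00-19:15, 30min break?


Total time = (19×60+15) - (10×60+0)
= 1155 - 600 = 555 min
Minus break: 555 - 30 = 525 min
= 8h 45m

8h 45m (525 minutes)


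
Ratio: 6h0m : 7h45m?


Duration 1: 360 minutes
Duration 2: 465 minutes
Ratio = 360:465
GCD = 15
Simplified = 24:31
As a decimal: 24/31 ≈ 0.77

24:31 (0.77)


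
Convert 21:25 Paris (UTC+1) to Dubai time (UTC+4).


Time difference = UTC+4 - UTC+1 = +3 hours
New hour = (21 + 3) mod 24
= 24 mod 24 = 0
Minutes unchanged → 00:25; 24 ≥ 24 → next day

00:25 (next day)


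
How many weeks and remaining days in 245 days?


35 weeks 0 days

Weeks: 245 ÷ 7 = 35 remainder 0


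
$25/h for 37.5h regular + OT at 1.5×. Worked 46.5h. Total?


$1275.00

Regular: 37.5h × $25 = $937.50
Overtime: 46.5 - 37.5 = 9.0h
OT pay: 9.0h × $25 × 1.5 = $337.50
Total = $937.50 + $337.50 = $1275.00


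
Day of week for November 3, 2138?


Monday

Zeller's congruence:
q=3, m=11, k=38, j=21
h = (3 + ⌊13×12/5⌋ + 38 + ⌊38/4⌋ + ⌊21/4⌋ - 2×21) mod 7
= (3 + 31 + 38 + 9 + 5 - 42) mod 7
= 44 mod 7 = 2
h=2 → Monday


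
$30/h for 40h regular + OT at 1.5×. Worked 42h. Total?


$1290.00

Regular: 40h × $30 = $1200.00
Overtime: 42 - 40 = 2h
OT pay: 2h × $30 × 1.5 = $90.00
Total = $1200.00 + $90.00 = $1290.00


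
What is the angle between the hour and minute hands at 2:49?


150.5°

Hour hand = 2×30 + 49×0.5 = 84.5°
Minute hand = 49×6 = 294°
Difference = |84.5 - 294| = 209.5°
Since > 180°: 360 - 209.5 = 150.5°


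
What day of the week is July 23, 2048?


Zeller's congruence:
q=23, m=7, k=48, j=20
h = (23 + ⌊13×8/5⌋ + 48 + ⌊48/4⌋ + ⌊20/4⌋ - 2×20) mod 7
= (23 + 20 + 48 + 12 + 5 - 40) mod 7
= 68 mod 7 = 5
h=5 → Thursday

Thursday


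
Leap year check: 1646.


No

Rules: divisible by 4 AND (not by 100 OR by 400)
1646 ÷ 4 = 411 remainder 2 → not divisible by 4
Not divisible by 4 → not a leap year


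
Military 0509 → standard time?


Hour: 5
5 < 12 → AM

5:09 AM


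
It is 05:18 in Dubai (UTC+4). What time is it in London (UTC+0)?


01:18

Time difference = UTC+0 - UTC+4 = -4 hours
New hour = (5 -4) mod 24
= 1 mod 24 = 1
Minutes unchanged → 01:18


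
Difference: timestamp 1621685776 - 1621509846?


175930 seconds (48.9 hours / 2.04 days)

Difference = 1621685776 - 1621509846 = 175930 seconds
In hours: 175930 / 3600 ≈ 48.9
In days: 175930 / 86400 ≈ 2.04


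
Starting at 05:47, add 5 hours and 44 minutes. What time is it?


11:31

Start: 347 minutes from midnight
Add: 344 minutes
Total: 691 minutes
Hours: 691 ÷ 60 = 11 remainder 31


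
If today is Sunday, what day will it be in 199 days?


Wednesday

Start: Sunday (index 6)
(6 + 199) mod 7
= 205 mod 7
= 2
Index 2 → Wednesday


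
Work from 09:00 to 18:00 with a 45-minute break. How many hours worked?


8h 15m (495 minutes)

Total time = (18×60+0) - (9×60+0)
= 1080 - 540 = 540 min
Minus break: 540 - 45 = 495 min
= 8h 15m


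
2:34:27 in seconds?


Hours: 2 × 3600 = 7200
Minutes: 34 × 60 = 2040
Seconds: 27
Total = 7200 + 2040 + 27 = 9267

9267 seconds


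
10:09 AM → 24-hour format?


Input: 10:09 AM
AM hour stays: 10

10:09


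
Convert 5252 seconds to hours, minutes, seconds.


1h 27m 32s

Hours: 5252 ÷ 3600 = 1 remainder 1652
Minutes: 1652 ÷ 60 = 27 remainder 32
Seconds: 32


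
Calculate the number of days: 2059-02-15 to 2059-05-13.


87 days

From February 15, 2059 to May 13, 2059
Rest of February 2059: 28 - 15 = 13
Full months: March 31, April 30
Days into May 2059: 13
Total = 13 + 31 + 30 + 13 = 87 days


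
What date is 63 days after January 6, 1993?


March 10, 1993

Start: January 6, 1993
Add 63 days
January 6 → February 1: 31 - 6 + 1 = 26 days (63 - 26 = 37 left)
February 1 → March 1: 28 - 1 + 1 = 28 days (37 - 28 = 9 left)
March 1 + 9 = March 10, 1993


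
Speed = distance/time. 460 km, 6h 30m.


70.8 km/h

Distance: 460 km
Time: 6h 30m = 390 min = 390/60 = 13/2 hours
Speed = 460 ÷ (13/2) = 460 × 2 / 13 = 920/13 ≈ 70.8 km/h


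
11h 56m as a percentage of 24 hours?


Total minutes: 11×60 + 56 = 716
Day = 24×60 = 1440 minutes
Fraction = 716/1440 ≈ 0.4972
As a percentage: 716/1440 × 100 ≈ 49.72%

0.4972 (49.72%)


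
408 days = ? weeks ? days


58 weeks 2 days

Weeks: 408 ÷ 7 = 58 remainder 2


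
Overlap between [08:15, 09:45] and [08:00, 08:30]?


Meeting A: 495-585 (in minutes from midnight)
Meeting B: 480-510
Overlap start = max(495, 480) = 495
Overlap end = min(585, 510) = 510
Overlap = max(0, 510 - 495) = 15 min

15 minutes


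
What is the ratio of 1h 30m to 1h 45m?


6:7 (0.86)

Duration 1: 90 minutes
Duration 2: 105 minutes
Ratio = 90:105
GCD = 15
Simplified = 6:7
As a decimal: 6/7 ≈ 0.86


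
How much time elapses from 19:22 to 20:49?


1h 27m

End time in minutes: 20×60 + 49 = 1249
Start time in minutes: 19×60 + 22 = 1162
Difference = 1249 - 1162 = 87 minutes
= 1 hours 27 minutes


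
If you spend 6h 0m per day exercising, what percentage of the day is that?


25.0%

Time: 360 minutes
Day: 1440 minutes
Percentage = (360/1440) × 100 = 25.0%


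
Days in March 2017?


31 days

Month: March (month 3)
March has 31 days


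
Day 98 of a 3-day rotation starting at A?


Shifts: A, B, C
Start: A (index 0)
Day 98: (0 + 98 - 1) mod 3
= 97 mod 3
= 1
Index 1 → shift B

Shift B


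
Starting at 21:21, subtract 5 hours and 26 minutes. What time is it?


15:55

Start: 1281 minutes from midnight
Subtract: 326 minutes
Remaining: 1281 - 326 = 955
Hours: 15, Minutes: 55


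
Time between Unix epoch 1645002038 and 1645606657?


604619 seconds (167.9 hours / 7.00 days)

Difference = 1645606657 - 1645002038 = 604619 seconds
In hours: 604619 / 3600 ≈ 167.9
In days: 604619 / 86400 ≈ 7.00


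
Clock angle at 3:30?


Hour hand = 3×30 + 30×0.5 = 105.0°
Minute hand = 30×6 = 180°
Difference = |105.0 - 180| = 75.0°

75.0°


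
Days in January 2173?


31 days

Month: January (month 1)
January has 31 days


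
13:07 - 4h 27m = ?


08:40

Start: 787 minutes from midnight
Subtract: 267 minutes
Remaining: 787 - 267 = 520
Hours: 8, Minutes: 40


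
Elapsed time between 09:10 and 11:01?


End time in minutes: 11×60 + 1 = 661
Start time in minutes: 9×60 + 10 = 550
Difference = 661 - 550 = 111 minutes
= 1 hours 51 minutes

1h 51m


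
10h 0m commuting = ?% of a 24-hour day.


41.7%

Time: 600 minutes
Day: 1440 minutes
Percentage = (600/1440) × 100 ≈ 41.7%


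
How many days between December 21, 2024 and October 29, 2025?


From December 21, 2024 to October 29, 2025
Rest of December 2024: 31 - 21 = 10
Full months: January 31, February 2025 28, March 31, April 30, May 31, June 30, July 31, August 31, September 30
Days into October 2025: 29
Total = 10 + 31 + 28 + 31 + 30 + 31 + 30 + 31 + 31 + 30 + 29 = 312 days

312 days


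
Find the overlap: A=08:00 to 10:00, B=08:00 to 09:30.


Meeting A: 480-600 (in minutes from midnight)
Meeting B: 480-570
Overlap start = max(480, 480) = 480
Overlap end = min(600, 570) = 570
Overlap = max(0, 570 - 480) = 90 min

90 minutes


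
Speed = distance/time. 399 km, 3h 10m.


Distance: 399 km
Time: 3h 10m = 190 min = 190/60 = 19/6 hours
Speed = 399 ÷ (19/6) = 399 × 6 / 19 = 2394/19 = 126.0 km/h

126.0 km/h


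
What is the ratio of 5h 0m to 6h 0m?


5:6 (0.83)

Duration 1: 300 minutes
Duration 2: 360 minutes
Ratio = 300:360
GCD = 60
Simplified = 5:6
As a decimal: 5/6 ≈ 0.83


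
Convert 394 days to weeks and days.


Weeks: 394 ÷ 7 = 56 remainder 2

56 weeks 2 days


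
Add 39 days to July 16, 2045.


Start: July 16, 2045
Add 39 days
July 16 → August 1: 31 - 16 + 1 = 16 days (39 - 16 = 23 left)
August 1 + 23 = August 24, 2045

August 24, 2045


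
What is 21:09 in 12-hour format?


Hour: 21
21 - 12 = 9 → PM

9:09 PM


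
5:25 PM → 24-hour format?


Input: 5:25 PM
PM: 5 + 12 = 17

17:25


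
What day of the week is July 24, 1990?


Zeller's congruence:
q=24, m=7, k=90, j=19
h = (24 + ⌊13×8/5⌋ + 90 + ⌊90/4⌋ + ⌊19/4⌋ - 2×19) mod 7
= (24 + 20 + 90 + 22 + 4 - 38) mod 7
= 122 mod 7 = 3
h=3 → Tuesday

Tuesday


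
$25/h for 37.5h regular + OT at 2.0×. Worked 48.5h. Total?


Regular: 37.5h × $25 = $937.50
Overtime: 48.5 - 37.5 = 11.0h
OT pay: 11.0h × $25 × 2.0 = $550.00
Total = $937.50 + $550.00 = $1487.50

$1487.50


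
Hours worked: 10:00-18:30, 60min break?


7h 30m (450 minutes)

Total time = (18×60+30) - (10×60+0)
= 1110 - 600 = 510 min
Minus break: 510 - 60 = 450 min
= 7h 30m


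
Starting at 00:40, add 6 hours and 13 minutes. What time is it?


Start: 40 minutes from midnight
Add: 373 minutes
Total: 413 minutes
Hours: 413 ÷ 60 = 6 remainder 53

06:53


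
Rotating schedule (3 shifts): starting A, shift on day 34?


Shift A

Shifts: A, B, C
Start: A (index 0)
Day 34: (0 + 34 - 1) mod 3
= 33 mod 3
= 0
Index 0 → shift A


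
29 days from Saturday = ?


Start: Saturday (index 5)
(5 + 29) mod 7
= 34 mod 7
= 6
Index 6 → Sunday

Sunday


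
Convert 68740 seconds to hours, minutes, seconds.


19h 5m 40s

Hours: 68740 ÷ 3600 = 19 remainder 340
Minutes: 340 ÷ 60 = 5 remainder 40
Seconds: 40


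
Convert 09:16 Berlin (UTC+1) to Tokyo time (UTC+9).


Time difference = UTC+9 - UTC+1 = +8 hours
New hour = (9 + 8) mod 24
= 17 mod 24 = 17
Minutes unchanged → 17:16

17:16


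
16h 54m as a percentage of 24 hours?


Total minutes: 16×60 + 54 = 1014
Day = 24×60 = 1440 minutes
Fraction = 1014/1440 ≈ 0.7042
As a percentage: 1014/1440 × 100 ≈ 70.42%

0.7042 (70.42%)


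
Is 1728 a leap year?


Rules: divisible by 4 AND (not by 100 OR by 400)
1728 ÷ 4 = 432 exactly → divisible by 4
1728 ÷ 100 = 17 remainder 28 → not divisible by 100
Divisible by 4 but not by 100 → leap year

Yes


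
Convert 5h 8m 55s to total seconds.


18535 seconds

Hours: 5 × 3600 = 18000
Minutes: 8 × 60 = 480
Seconds: 55
Total = 18000 + 480 + 55 = 18535


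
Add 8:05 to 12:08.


20:13

Start: 728 minutes from midnight
Add: 485 minutes
Total: 1213 minutes
Hours: 1213 ÷ 60 = 20 remainder 13


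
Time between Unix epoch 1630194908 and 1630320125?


Difference = 1630320125 - 1630194908 = 125217 seconds
In hours: 125217 / 3600 ≈ 34.8
In days: 125217 / 86400 ≈ 1.45

125217 seconds (34.8 hours / 1.45 days)


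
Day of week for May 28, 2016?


Zeller's congruence:
q=28, m=5, k=16, j=20
h = (28 + ⌊13×6/5⌋ + 16 + ⌊16/4⌋ + ⌊20/4⌋ - 2×20) mod 7
= (28 + 15 + 16 + 4 + 5 - 40) mod 7
= 28 mod 7 = 0
h=0 → Saturday

Saturday


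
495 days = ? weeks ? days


Weeks: 495 ÷ 7 = 70 remainder 5

70 weeks 5 days


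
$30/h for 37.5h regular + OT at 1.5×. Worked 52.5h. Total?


$1800.00

Regular: 37.5h × $30 = $1125.00
Overtime: 52.5 - 37.5 = 15.0h
OT pay: 15.0h × $30 × 1.5 = $675.00
Total = $1125.00 + $675.00 = $1800.00


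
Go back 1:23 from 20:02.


Start: 1202 minutes from midnight
Subtract: 83 minutes
Remaining: 1202 - 83 = 1119
Hours: 18, Minutes: 39

18:39


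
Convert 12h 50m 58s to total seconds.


Hours: 12 × 3600 = 43200
Minutes: 50 × 60 = 3000
Seconds: 58
Total = 43200 + 3000 + 58 = 46258

46258 seconds


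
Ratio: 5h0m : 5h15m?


Duration 1: 300 minutes
Duration 2: 315 minutes
Ratio = 300:315
GCD = 15
Simplified = 20:21
As a decimal: 20/21 ≈ 0.95

20:21 (0.95)


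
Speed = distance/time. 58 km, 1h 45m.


33.1 km/h

Distance: 58 km
Time: 1h 45m = 105 min = 105/60 = 7/4 hours
Speed = 58 ÷ (7/4) = 58 × 4 / 7 = 232/7 ≈ 33.1 km/h


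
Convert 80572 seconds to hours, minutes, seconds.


22h 22m 52s

Hours: 80572 ÷ 3600 = 22 remainder 1372
Minutes: 1372 ÷ 60 = 22 remainder 52
Seconds: 52


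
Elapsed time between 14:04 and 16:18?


2h 14m

End time in minutes: 16×60 + 18 = 978
Start time in minutes: 14×60 + 4 = 844
Difference = 978 - 844 = 134 minutes
= 2 hours 14 minutes


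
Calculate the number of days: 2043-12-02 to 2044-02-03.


63 days

From December 2, 2043 to February 3, 2044
Rest of December 2043: 31 - 2 = 29
Full months: January 31
Days into February 2044: 3
Total = 29 + 31 + 3 = 63 days


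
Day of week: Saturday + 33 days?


Start: Saturday (index 5)
(5 + 33) mod 7
= 38 mod 7
= 3
Index 3 → Thursday

Thursday


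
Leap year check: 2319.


Rules: divisible by 4 AND (not by 100 OR by 400)
2319 ÷ 4 = 579 remainder 3 → not divisible by 4
Not divisible by 4 → not a leap year

No


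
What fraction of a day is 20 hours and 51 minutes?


0.8688 (86.88%)

Total minutes: 20×60 + 51 = 1251
Day = 24×60 = 1440 minutes
Fraction = 1251/1440 ≈ 0.8688
As a percentage: 1251/1440 × 100 ≈ 86.88%


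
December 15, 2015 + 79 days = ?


Start: December 15, 2015
Add 79 days
December 15 → January 1: 31 - 15 + 1 = 17 days (79 - 17 = 62 left)
January 1 → February 1: 31 - 1 + 1 = 31 days (62 - 31 = 31 left)
February 1 → March 1: 29 - 1 + 1 = 29 days (31 - 29 = 2 left)
March 1 + 2 = March 3, 2016

March 3, 2016


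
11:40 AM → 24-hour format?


11:40

Input: 11:40 AM
AM hour stays: 11


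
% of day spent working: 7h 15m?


Time: 435 minutes
Day: 1440 minutes
Percentage = (435/1440) × 100 ≈ 30.2%

30.2%


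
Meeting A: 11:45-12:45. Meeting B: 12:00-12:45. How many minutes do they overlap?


Meeting A: 705-765 (in minutes from midnight)
Meeting B: 720-765
Overlap start = max(705, 720) = 720
Overlap end = min(765, 765) = 765
Overlap = max(0, 765 - 720) = 45 min

45 minutes


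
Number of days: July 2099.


31 days

Month: July (month 7)
July has 31 days


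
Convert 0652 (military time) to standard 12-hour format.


Hour: 6
6 < 12 → AM

6:52 AM


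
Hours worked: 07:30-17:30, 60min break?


9h 0m (540 minutes)

Total time = (17×60+30) - (7×60+30)
= 1050 - 450 = 600 min
Minus break: 600 - 60 = 540 min
= 9h 0m


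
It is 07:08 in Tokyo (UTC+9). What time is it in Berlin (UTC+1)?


Time difference = UTC+1 - UTC+9 = -8 hours
New hour = (7 -8) mod 24
= -1 mod 24 = 23
Minutes unchanged → 23:08; -1 < 0 → previous day

23:08 (previous day)


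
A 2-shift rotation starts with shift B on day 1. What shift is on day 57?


Shifts: A, B
Start: B (index 1)
Day 57: (1 + 57 - 1) mod 2
= 57 mod 2
= 1
Index 1 → shift B

Shift B


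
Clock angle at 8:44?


Hour hand = 8×30 + 44×0.5 = 262.0°
Minute hand = 44×6 = 264°
Difference = |262.0 - 264| = 2.0°

2.0°


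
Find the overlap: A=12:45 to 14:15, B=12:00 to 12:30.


0 minutes

Meeting A: 765-855 (in minutes from midnight)
Meeting B: 720-750
Overlap start = max(765, 720) = 765
Overlap end = min(855, 750) = 750
Overlap = max(0, 750 - 765) = 0 min


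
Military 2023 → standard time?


Hour: 20
20 - 12 = 8 → PM

8:23 PM


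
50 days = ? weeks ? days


7 weeks 1 days

Weeks: 50 ÷ 7 = 7 remainder 1


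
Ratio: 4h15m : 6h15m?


17:25 (0.68)

Duration 1: 255 minutes
Duration 2: 375 minutes
Ratio = 255:375
GCD = 15
Simplified = 17:25
As a decimal: 17/25 = 0.68


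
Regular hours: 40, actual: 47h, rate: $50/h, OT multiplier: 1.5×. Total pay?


$2525.00

Regular: 40h × $50 = $2000.00
Overtime: 47 - 40 = 7h
OT pay: 7h × $50 × 1.5 = $525.00
Total = $2000.00 + $525.00 = $2525.00


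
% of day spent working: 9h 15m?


Time: 555 minutes
Day: 1440 minutes
Percentage = (555/1440) × 100 ≈ 38.5%

38.5%


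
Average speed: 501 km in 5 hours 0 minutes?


Distance: 501 km
Time: 5 hours
Speed = 501 / 5 = 100.2 km/h

100.2 km/h


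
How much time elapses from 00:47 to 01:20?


0h 33m

End time in minutes: 1×60 + 20 = 80
Start time in minutes: 0×60 + 47 = 47
Difference = 80 - 47 = 33 minutes
= 0 hours 33 minutes


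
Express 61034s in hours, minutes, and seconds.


Hours: 61034 ÷ 3600 = 16 remainder 3434
Minutes: 3434 ÷ 60 = 57 remainder 14
Seconds: 14

16h 57m 14s


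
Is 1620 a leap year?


Rules: divisible by 4 AND (not by 100 OR by 400)
1620 ÷ 4 = 405 exactly → divisible by 4
1620 ÷ 100 = 16 remainder 20 → not divisible by 100
Divisible by 4 but not by 100 → leap year

Yes


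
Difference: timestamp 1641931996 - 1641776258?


Difference = 1641931996 - 1641776258 = 155738 seconds
In hours: 155738 / 3600 ≈ 43.3
In days: 155738 / 86400 ≈ 1.80

155738 seconds (43.3 hours / 1.80 days)


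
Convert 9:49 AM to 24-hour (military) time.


09:49

Input: 9:49 AM
AM hour stays: 9


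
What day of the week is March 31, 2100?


Wednesday

Zeller's congruence:
q=31, m=3, k=0, j=21
h = (31 + ⌊13×4/5⌋ + 0 + ⌊0/4⌋ + ⌊21/4⌋ - 2×21) mod 7
= (31 + 10 + 0 + 0 + 5 - 42) mod 7
= 4 mod 7 = 4
h=4 → Wednesday


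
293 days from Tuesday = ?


Monday

Start: Tuesday (index 1)
(1 + 293) mod 7
= 294 mod 7
= 0
Index 0 → Monday


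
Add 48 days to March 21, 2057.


May 8, 2057

Start: March 21, 2057
Add 48 days
March 21 → April 1: 31 - 21 + 1 = 11 days (48 - 11 = 37 left)
April 1 → May 1: 30 - 1 + 1 = 30 days (37 - 30 = 7 left)
May 1 + 7 = May 8, 2057


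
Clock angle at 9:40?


50.0°

Hour hand = 9×30 + 40×0.5 = 290.0°
Minute hand = 40×6 = 240°
Difference = |290.0 - 240| = 50.0°


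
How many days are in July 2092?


31 days

Month: July (month 7)
July has 31 days


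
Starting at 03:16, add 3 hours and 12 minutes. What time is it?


06:28

Start: 196 minutes from midnight
Add: 192 minutes
Total: 388 minutes
Hours: 388 ÷ 60 = 6 remainder 28


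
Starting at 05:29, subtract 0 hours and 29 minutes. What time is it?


05:00

Start: 329 minutes from midnight
Subtract: 29 minutes
Remaining: 329 - 29 = 300
Hours: 5, Minutes: 0


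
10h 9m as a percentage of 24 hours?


Total minutes: 10×60 + 9 = 609
Day = 24×60 = 1440 minutes
Fraction = 609/1440 ≈ 0.4229
As a percentage: 609/1440 × 100 ≈ 42.29%

0.4229 (42.29%)


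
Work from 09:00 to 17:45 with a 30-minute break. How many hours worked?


8h 15m (495 minutes)

Total time = (17×60+45) - (9×60+0)
= 1065 - 540 = 525 min
Minus break: 525 - 30 = 495 min
= 8h 15m


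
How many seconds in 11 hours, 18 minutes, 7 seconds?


Hours: 11 × 3600 = 39600
Minutes: 18 × 60 = 1080
Seconds: 7
Total = 39600 + 1080 + 7 = 40687

40687 seconds


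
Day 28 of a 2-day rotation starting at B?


Shifts: A, B
Start: B (index 1)
Day 28: (1 + 28 - 1) mod 2
= 28 mod 2
= 0
Index 0 → shift A

Shift A


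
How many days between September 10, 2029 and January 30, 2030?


142 days

From September 10, 2029 to January 30, 2030
Rest of September 2029: 30 - 10 = 20
Full months: October 31, November 30, December 31
Days into January 2030: 30
Total = 20 + 31 + 30 + 31 + 30 = 142 days


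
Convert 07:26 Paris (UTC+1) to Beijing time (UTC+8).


14:26

Time difference = UTC+8 - UTC+1 = +7 hours
New hour = (7 + 7) mod 24
= 14 mod 24 = 14
Minutes unchanged → 14:26


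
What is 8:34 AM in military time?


08:34

Input: 8:34 AM
AM hour stays: 8


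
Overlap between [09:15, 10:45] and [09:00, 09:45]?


Meeting A: 555-645 (in minutes from midnight)
Meeting B: 540-585
Overlap start = max(555, 540) = 555
Overlap end = min(645, 585) = 585
Overlap = max(0, 585 - 555) = 30 min

30 minutes


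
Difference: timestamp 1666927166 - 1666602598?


Difference = 1666927166 - 1666602598 = 324568 seconds
In hours: 324568 / 3600 ≈ 90.2
In days: 324568 / 86400 ≈ 3.76

324568 seconds (90.2 hours / 3.76 days)


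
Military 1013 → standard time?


10:13 AM

Hour: 10
10 < 12 → AM


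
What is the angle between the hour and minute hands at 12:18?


Hour hand (12 ≡ 0 on the dial): 0×30 + 18×0.5 = 9.0°
Minute hand = 18×6 = 108°
Difference = |9.0 - 108| = 99.0°

99.0°


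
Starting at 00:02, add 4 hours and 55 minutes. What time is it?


Start: 2 minutes from midnight
Add: 295 minutes
Total: 297 minutes
Hours: 297 ÷ 60 = 4 remainder 57

04:57


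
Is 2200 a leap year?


No

Rules: divisible by 4 AND (not by 100 OR by 400)
2200 ÷ 4 = 550 exactly → divisible by 4
2200 ÷ 100 = 22 exactly → divisible by 100
2200 ÷ 400 = 5 remainder 200 → not divisible by 400
Divisible by 100 but not by 400 → not a leap year


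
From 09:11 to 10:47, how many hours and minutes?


1h 36m

End time in minutes: 10×60 + 47 = 647
Start time in minutes: 9×60 + 11 = 551
Difference = 647 - 551 = 96 minutes
= 1 hours 36 minutes


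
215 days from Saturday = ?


Start: Saturday (index 5)
(5 + 215) mod 7
= 220 mod 7
= 3
Index 3 → Thursday

Thursday


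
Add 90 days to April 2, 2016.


July 1, 2016

Start: April 2, 2016
Add 90 days
April 2 → May 1: 30 - 2 + 1 = 29 days (90 - 29 = 61 left)
May 1 → June 1: 31 - 1 + 1 = 31 days (61 - 31 = 30 left)
June 1 → July 1: 30 - 1 + 1 = 30 days (30 - 30 = 0 left)
Land exactly on July 1, 2016


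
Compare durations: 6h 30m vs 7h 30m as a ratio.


Duration 1: 390 minutes
Duration 2: 450 minutes
Ratio = 390:450
GCD = 30
Simplified = 13:15
As a decimal: 13/15 ≈ 0.87

13:15 (0.87)


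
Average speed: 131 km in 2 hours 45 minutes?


Distance: 131 km
Time: 2h 45m = 165 min = 165/60 = 11/4 hours
Speed = 131 ÷ (11/4) = 131 × 4 / 11 = 524/11 ≈ 47.6 km/h

47.6 km/h


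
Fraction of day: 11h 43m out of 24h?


0.4882 (48.82%)

Total minutes: 11×60 + 43 = 703
Day = 24×60 = 1440 minutes
Fraction = 703/1440 ≈ 0.4882
As a percentage: 703/1440 × 100 ≈ 48.82%


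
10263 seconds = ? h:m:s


2h 51m 3s

Hours: 10263 ÷ 3600 = 2 remainder 3063
Minutes: 3063 ÷ 60 = 51 remainder 3
Seconds: 3


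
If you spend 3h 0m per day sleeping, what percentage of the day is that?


12.5%

Time: 180 minutes
Day: 1440 minutes
Percentage = (180/1440) × 100 = 12.5%


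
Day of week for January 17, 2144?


Friday

Zeller's congruence:
q=17, m=13, k=43, j=21
h = (17 + ⌊13×14/5⌋ + 43 + ⌊43/4⌋ + ⌊21/4⌋ - 2×21) mod 7
= (17 + 36 + 43 + 10 + 5 - 42) mod 7
= 69 mod 7 = 6
h=6 → Friday


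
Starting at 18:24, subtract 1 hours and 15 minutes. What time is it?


Start: 1104 minutes from midnight
Subtract: 75 minutes
Remaining: 1104 - 75 = 1029
Hours: 17, Minutes: 9

17:09


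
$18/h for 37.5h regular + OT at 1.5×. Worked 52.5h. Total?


$1080.00

Regular: 37.5h × $18 = $675.00
Overtime: 52.5 - 37.5 = 15.0h
OT pay: 15.0h × $18 × 1.5 = $405.00
Total = $675.00 + $405.00 = $1080.00


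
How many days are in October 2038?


Month: October (month 10)
October has 31 days

31 days


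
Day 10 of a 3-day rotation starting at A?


Shift A

Shifts: A, B, C
Start: A (index 0)
Day 10: (0 + 10 - 1) mod 3
= 9 mod 3
= 0
Index 0 → shift A


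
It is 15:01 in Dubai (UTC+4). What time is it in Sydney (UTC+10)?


Time difference = UTC+10 - UTC+4 = +6 hours
New hour = (15 + 6) mod 24
= 21 mod 24 = 21
Minutes unchanged → 21:01

21:01


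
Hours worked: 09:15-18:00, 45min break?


Total time = (18×60+0) - (9×60+15)
= 1080 - 555 = 525 min
Minus break: 525 - 45 = 480 min
= 8h 0m

8h 0m (480 minutes)


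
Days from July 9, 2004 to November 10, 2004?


From July 9, 2004 to November 10, 2004
Rest of July 2004: 31 - 9 = 22
Full months: August 31, September 30, October 31
Days into November 2004: 10
Total = 22 + 31 + 30 + 31 + 10 = 124 days

124 days


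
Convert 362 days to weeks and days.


51 weeks 5 days

Weeks: 362 ÷ 7 = 51 remainder 5


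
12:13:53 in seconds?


44033 seconds

Hours: 12 × 3600 = 43200
Minutes: 13 × 60 = 780
Seconds: 53
Total = 43200 + 780 + 53 = 44033


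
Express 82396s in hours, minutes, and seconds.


22h 53m 16s

Hours: 82396 ÷ 3600 = 22 remainder 3196
Minutes: 3196 ÷ 60 = 53 remainder 16
Seconds: 16


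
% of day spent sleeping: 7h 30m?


31.3%

Time: 450 minutes
Day: 1440 minutes
Percentage = (450/1440) × 100 ≈ 31.3%


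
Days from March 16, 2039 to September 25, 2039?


From March 16, 2039 to September 25, 2039
Rest of March 2039: 31 - 16 = 15
Full months: April 30, May 31, June 30, July 31, August 31
Days into September 2039: 25
Total = 15 + 30 + 31 + 30 + 31 + 31 + 25 = 193 days

193 days


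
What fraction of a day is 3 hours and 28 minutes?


0.1444 (14.44%)

Total minutes: 3×60 + 28 = 208
Day = 24×60 = 1440 minutes
Fraction = 208/1440 ≈ 0.1444
As a percentage: 208/1440 × 100 ≈ 14.44%


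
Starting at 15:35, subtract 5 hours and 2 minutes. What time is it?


10:33

Start: 935 minutes from midnight
Subtract: 302 minutes
Remaining: 935 - 302 = 633
Hours: 10, Minutes: 33


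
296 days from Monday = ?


Start: Monday (index 0)
(0 + 296) mod 7
= 296 mod 7
= 2
Index 2 → Wednesday

Wednesday


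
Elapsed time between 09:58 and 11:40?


1h 42m

End time in minutes: 11×60 + 40 = 700
Start time in minutes: 9×60 + 58 = 598
Difference = 700 - 598 = 102 minutes
= 1 hours 42 minutes


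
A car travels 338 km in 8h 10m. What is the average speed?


Distance: 338 km
Time: 8h 10m = 490 min = 490/60 = 49/6 hours
Speed = 338 ÷ (49/6) = 338 × 6 / 49 = 2028/49 ≈ 41.4 km/h

41.4 km/h


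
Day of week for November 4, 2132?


Zeller's congruence:
q=4, m=11, k=32, j=21
h = (4 + ⌊13×12/5⌋ + 32 + ⌊32/4⌋ + ⌊21/4⌋ - 2×21) mod 7
= (4 + 31 + 32 + 8 + 5 - 42) mod 7
= 38 mod 7 = 3
h=3 → Tuesday

Tuesday


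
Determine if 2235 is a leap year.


Rules: divisible by 4 AND (not by 100 OR by 400)
2235 ÷ 4 = 558 remainder 3 → not divisible by 4
Not divisible by 4 → not a leap year

No


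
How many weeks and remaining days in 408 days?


58 weeks 2 days

Weeks: 408 ÷ 7 = 58 remainder 2


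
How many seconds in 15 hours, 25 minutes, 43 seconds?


Hours: 15 × 3600 = 54000
Minutes: 25 × 60 = 1500
Seconds: 43
Total = 54000 + 1500 + 43 = 55543

55543 seconds


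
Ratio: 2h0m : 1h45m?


8:7 (1.14)

Duration 1: 120 minutes
Duration 2: 105 minutes
Ratio = 120:105
GCD = 15
Simplified = 8:7
As a decimal: 8/7 ≈ 1.14


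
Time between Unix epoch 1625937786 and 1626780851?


843065 seconds (234.2 hours / 9.76 days)

Difference = 1626780851 - 1625937786 = 843065 seconds
In hours: 843065 / 3600 ≈ 234.2
In days: 843065 / 86400 ≈ 9.76


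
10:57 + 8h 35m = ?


19:32

Start: 657 minutes from midnight
Add: 515 minutes
Total: 1172 minutes
Hours: 1172 ÷ 60 = 19 remainder 32


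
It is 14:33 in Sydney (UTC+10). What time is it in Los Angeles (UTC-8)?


20:33 (previous day)

Time difference = UTC-8 - UTC+10 = -18 hours
New hour = (14 -18) mod 24
= -4 mod 24 = 20
Minutes unchanged → 20:33; -4 < 0 → previous day


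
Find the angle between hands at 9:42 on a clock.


39.0°

Hour hand = 9×30 + 42×0.5 = 291.0°
Minute hand = 42×6 = 252°
Difference = |291.0 - 252| = 39.0°


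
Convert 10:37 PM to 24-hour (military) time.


Input: 10:37 PM
PM: 10 + 12 = 22

22:37


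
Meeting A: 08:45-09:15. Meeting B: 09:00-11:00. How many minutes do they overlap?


Meeting A: 525-555 (in minutes from midnight)
Meeting B: 540-660
Overlap start = max(525, 540) = 540
Overlap end = min(555, 660) = 555
Overlap = max(0, 555 - 540) = 15 min

15 minutes


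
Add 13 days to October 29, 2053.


November 11, 2053

Start: October 29, 2053
Add 13 days
October 29 → November 1: 31 - 29 + 1 = 3 days (13 - 3 = 10 left)
November 1 + 10 = November 11, 2053


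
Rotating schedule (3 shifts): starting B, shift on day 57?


Shift A

Shifts: A, B, C
Start: B (index 1)
Day 57: (1 + 57 - 1) mod 3
= 57 mod 3
= 0
Index 0 → shift A
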